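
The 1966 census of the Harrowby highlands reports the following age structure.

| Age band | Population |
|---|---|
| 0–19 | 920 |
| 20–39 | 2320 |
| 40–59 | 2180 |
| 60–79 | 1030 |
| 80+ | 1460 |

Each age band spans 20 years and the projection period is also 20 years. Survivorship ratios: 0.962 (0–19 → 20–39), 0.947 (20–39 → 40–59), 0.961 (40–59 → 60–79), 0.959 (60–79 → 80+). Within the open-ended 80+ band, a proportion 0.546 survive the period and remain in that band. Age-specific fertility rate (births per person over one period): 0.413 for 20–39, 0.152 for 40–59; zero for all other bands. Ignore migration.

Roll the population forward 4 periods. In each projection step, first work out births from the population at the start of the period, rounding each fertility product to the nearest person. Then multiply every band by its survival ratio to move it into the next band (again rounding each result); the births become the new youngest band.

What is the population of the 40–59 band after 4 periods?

637

Let group 1 be 0–19 through group 5 = 80+.
Period 1:
Births: 2320 × 0.413 = 958 ; 2180 × 0.152 = 331 → total 1289
Group 2: 920 × 0.962 = 885
Group 3: 2320 × 0.947 = 2197
Group 4: 2180 × 0.961 = 2095
Group 5: 1030 × 0.959 + 1460 × 0.546 = 988 + 797 = 1785
End of period: [1289, 885, 2197, 2095, 1785]
Period 2:
Births: 885 × 0.413 = 366 ; 2197 × 0.152 = 334 → total 700
Group 2: 1289 × 0.962 = 1240
Group 3: 885 × 0.947 = 838
Group 4: 2197 × 0.961 = 2111
Group 5: 2095 × 0.959 + 1785 × 0.546 = 2009 + 975 = 2984
End of period: [700, 1240, 838, 2111, 2984]
Period 3:
Births: 1240 × 0.413 = 512 ; 838 × 0.152 = 127 → total 639
Group 2: 700 × 0.962 = 673
Group 3: 1240 × 0.947 = 1174
Group 4: 838 × 0.961 = 805
Group 5: 2111 × 0.959 + 2984 × 0.546 = 2024 + 1629 = 3653
End of period: [639, 673, 1174, 805, 3653]
Period 4:
Births: 673 × 0.413 = 278 ; 1174 × 0.152 = 178 → total 456
Group 2: 639 × 0.962 = 615
Group 3: 673 × 0.947 = 637
Group 4: 1174 × 0.961 = 1128
Group 5: 805 × 0.959 + 3653 × 0.546 = 772 + 1995 = 2767
End of period: [456, 615, 637, 1128, 2767]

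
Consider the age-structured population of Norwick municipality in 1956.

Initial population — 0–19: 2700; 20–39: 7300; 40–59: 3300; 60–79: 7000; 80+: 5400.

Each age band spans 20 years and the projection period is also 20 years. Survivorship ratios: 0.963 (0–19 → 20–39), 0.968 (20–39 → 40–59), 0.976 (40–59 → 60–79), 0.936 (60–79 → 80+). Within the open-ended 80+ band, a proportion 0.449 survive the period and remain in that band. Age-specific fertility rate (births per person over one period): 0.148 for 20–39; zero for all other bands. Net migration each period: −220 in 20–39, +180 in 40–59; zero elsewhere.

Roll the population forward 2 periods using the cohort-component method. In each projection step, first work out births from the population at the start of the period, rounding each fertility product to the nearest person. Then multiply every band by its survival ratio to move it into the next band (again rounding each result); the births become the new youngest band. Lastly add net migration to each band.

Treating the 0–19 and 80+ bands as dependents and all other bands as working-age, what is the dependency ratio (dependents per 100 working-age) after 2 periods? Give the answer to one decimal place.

Numbering the bands 1..5 from youngest to oldest:
[period 1]
Births: 7300 × 0.148 = 1080
Band 2: 2700 × 0.963 = 2600
Band 3: 7300 × 0.968 = 7066
Band 4: 3300 × 0.976 = 3221
Band 5: 7000 × 0.936 + 5400 × 0.449 = 6552 + 2425 = 8977
Net migration: Band 2 − 220 → 2380; Band 3 + 180 → 7246
End of period: [1080, 2380, 7246, 3221, 8977]
[period 2]
Births: 2380 × 0.148 = 352
Band 2: 1080 × 0.963 = 1040
Band 3: 2380 × 0.968 = 2304
Band 4: 7246 × 0.976 = 7072
Band 5: 3221 × 0.936 + 8977 × 0.449 = 3015 + 4031 = 7046
Net migration: Band 2 − 220 → 820; Band 3 + 180 → 2484
End of period: [352, 820, 2484, 7072, 7046]
Dependents (band 0–19 + band 80+) = 352 + 7046 = 7398; working-age = 10376; ratio = 7398/10376 × 100 = 71.3

71.3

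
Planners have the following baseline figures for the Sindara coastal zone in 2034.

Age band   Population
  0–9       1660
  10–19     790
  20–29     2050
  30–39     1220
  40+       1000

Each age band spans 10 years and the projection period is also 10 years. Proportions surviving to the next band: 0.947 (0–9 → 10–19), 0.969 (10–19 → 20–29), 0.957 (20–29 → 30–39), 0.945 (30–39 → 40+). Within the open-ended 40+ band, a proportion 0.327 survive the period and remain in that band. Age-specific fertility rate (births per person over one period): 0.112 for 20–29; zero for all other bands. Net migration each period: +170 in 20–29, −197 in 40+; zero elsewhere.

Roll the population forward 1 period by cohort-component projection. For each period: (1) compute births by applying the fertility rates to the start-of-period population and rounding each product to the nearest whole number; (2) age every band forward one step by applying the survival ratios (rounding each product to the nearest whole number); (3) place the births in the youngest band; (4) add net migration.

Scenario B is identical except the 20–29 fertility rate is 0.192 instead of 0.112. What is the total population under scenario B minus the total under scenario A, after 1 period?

[period 1]
Births: 2050 * 0.112 = 230
10–19: 1660 * 0.947 = 1572
20–29: 790 * 0.969 = 766
30–39: 2050 * 0.957 = 1962
40+: 1220 * 0.945 + 1000 * 0.327 = 1153 + 327 = 1480
Net migration: 20–29 + 170 → 936; 40+ − 197 → 1283
End of period: [230, 1572, 936, 1962, 1283]
Scenario A total after 1 period: 5983
Scenario B projection —
[period 1]
Births: 2050 * 0.192 = 394
10–19: 1660 * 0.947 = 1572
20–29: 790 * 0.969 = 766
30–39: 2050 * 0.957 = 1962
40+: 1220 * 0.945 + 1000 * 0.327 = 1153 + 327 = 1480
Net migration: 20–29 + 170 → 936; 40+ − 197 → 1283
End of period: [394, 1572, 936, 1962, 1283]
Scenario B total after 1 period: 6147
Difference B − A = 6147 − 5983 = 164

164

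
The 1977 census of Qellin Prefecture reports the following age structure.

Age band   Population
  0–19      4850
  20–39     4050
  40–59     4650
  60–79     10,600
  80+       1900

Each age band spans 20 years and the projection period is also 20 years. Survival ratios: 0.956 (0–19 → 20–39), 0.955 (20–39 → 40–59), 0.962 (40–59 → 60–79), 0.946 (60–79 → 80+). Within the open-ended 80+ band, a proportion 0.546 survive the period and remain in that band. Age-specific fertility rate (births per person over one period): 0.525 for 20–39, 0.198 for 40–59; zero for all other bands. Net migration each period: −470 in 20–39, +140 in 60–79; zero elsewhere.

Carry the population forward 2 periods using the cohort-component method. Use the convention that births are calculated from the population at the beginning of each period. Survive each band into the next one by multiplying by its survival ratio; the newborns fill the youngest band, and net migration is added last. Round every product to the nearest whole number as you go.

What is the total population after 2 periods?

Period 1:
Births: 4050 × 0.525 = 2126 ; 4650 × 0.198 = 921 — total 3047
20–39: 4850 × 0.956 = 4637
40–59: 4050 × 0.955 = 3868
60–79: 4650 × 0.962 = 4473
80+: 10600 × 0.946 + 1900 × 0.546 = 10028 + 1037 = 11065
Net migration: 20–39 − 470 → 4167; 60–79 + 140 → 4613
Giving 3047 / 4167 / 3868 / 4613 / 11065.
Period 2:
Births: 4167 × 0.525 = 2188 ; 3868 × 0.198 = 766 — total 2954
20–39: 3047 × 0.956 = 2913
40–59: 4167 × 0.955 = 3979
60–79: 3868 × 0.962 = 3721
80+: 4613 × 0.946 + 11065 × 0.546 = 4364 + 6041 = 10405
Net migration: 20–39 − 470 → 2443; 60–79 + 140 → 3861
Giving 2954 / 2443 / 3979 / 3861 / 10405.
Total after period 2: 2954 + 2443 + 3979 + 3861 + 10405 = 23642

23642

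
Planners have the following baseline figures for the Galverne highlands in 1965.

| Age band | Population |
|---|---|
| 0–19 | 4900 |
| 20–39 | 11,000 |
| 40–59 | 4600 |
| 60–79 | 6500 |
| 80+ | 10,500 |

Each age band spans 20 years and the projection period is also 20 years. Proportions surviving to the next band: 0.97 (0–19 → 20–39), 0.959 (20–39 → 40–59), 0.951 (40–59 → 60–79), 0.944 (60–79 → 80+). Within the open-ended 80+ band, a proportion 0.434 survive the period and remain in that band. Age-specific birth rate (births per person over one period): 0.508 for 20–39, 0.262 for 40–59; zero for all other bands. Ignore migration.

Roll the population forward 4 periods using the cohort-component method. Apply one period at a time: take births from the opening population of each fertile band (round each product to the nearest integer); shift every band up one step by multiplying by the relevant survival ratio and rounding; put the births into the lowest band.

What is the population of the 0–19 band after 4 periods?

4208

— Period 1 —
Births: 11000 × 0.508 = 5588, 4600 × 0.262 = 1205 → total 6793
20–39: 4900 × 0.97 = 4753
40–59: 11000 × 0.959 = 10549
60–79: 4600 × 0.951 = 4375
80+: 6500 × 0.944 + 10500 × 0.434 = 6136 + 4557 = 10693
End of period: [6793, 4753, 10549, 4375, 10693]
— Period 2 —
Births: 4753 × 0.508 = 2415, 10549 × 0.262 = 2764 → total 5179
20–39: 6793 × 0.97 = 6589
40–59: 4753 × 0.959 = 4558
60–79: 10549 × 0.951 = 10032
80+: 4375 × 0.944 + 10693 × 0.434 = 4130 + 4641 = 8771
End of period: [5179, 6589, 4558, 10032, 8771]
— Period 3 —
Births: 6589 × 0.508 = 3347, 4558 × 0.262 = 1194 → total 4541
20–39: 5179 × 0.97 = 5024
40–59: 6589 × 0.959 = 6319
60–79: 4558 × 0.951 = 4335
80+: 10032 × 0.944 + 8771 × 0.434 = 9470 + 3807 = 13277
End of period: [4541, 5024, 6319, 4335, 13277]
— Period 4 —
Births: 5024 × 0.508 = 2552, 6319 × 0.262 = 1656 → total 4208
20–39: 4541 × 0.97 = 4405
40–59: 5024 × 0.959 = 4818
60–79: 6319 × 0.951 = 6009
80+: 4335 × 0.944 + 13277 × 0.434 = 4092 + 5762 = 9854
End of period: [4208, 4405, 4818, 6009, 9854]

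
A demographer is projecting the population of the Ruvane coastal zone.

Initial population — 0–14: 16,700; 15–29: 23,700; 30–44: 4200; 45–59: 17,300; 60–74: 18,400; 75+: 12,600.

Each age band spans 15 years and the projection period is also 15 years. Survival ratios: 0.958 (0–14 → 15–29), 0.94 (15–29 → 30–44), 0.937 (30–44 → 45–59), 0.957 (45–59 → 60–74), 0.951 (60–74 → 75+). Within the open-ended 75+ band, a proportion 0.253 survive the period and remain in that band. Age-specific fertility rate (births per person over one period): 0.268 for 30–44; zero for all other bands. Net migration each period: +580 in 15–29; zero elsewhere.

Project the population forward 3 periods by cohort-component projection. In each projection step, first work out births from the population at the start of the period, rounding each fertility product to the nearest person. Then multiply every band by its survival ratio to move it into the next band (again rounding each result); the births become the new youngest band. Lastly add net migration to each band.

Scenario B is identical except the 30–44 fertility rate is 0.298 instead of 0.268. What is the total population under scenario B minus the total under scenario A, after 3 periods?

— Period 1 —
Births: 4200 * 0.268 = 1126
15–29: 16700 * 0.958 = 15999
30–44: 23700 * 0.94 = 22278
45–59: 4200 * 0.937 = 3935
60–74: 17300 * 0.957 = 16556
75+: 18400 * 0.951 + 12600 * 0.253 = 17498 + 3188 = 20686
Net migration: 15–29 + 580 → 16579
Giving 1126 / 16579 / 22278 / 3935 / 16556 / 20686.
— Period 2 —
Births: 22278 * 0.268 = 5971
15–29: 1126 * 0.958 = 1079
30–44: 16579 * 0.94 = 15584
45–59: 22278 * 0.937 = 20874
60–74: 3935 * 0.957 = 3766
75+: 16556 * 0.951 + 20686 * 0.253 = 15745 + 5234 = 20979
Net migration: 15–29 + 580 → 1659
Giving 5971 / 1659 / 15584 / 20874 / 3766 / 20979.
— Period 3 —
Births: 15584 * 0.268 = 4177
15–29: 5971 * 0.958 = 5720
30–44: 1659 * 0.94 = 1559
45–59: 15584 * 0.937 = 14602
60–74: 20874 * 0.957 = 19976
75+: 3766 * 0.951 + 20979 * 0.253 = 3581 + 5308 = 8889
Net migration: 15–29 + 580 → 6300
Giving 4177 / 6300 / 1559 / 14602 / 19976 / 8889.
Scenario A total after 3 periods: 55503
Scenario B projection —
— Period 1 —
Births: 4200 * 0.298 = 1252
15–29: 16700 * 0.958 = 15999
30–44: 23700 * 0.94 = 22278
45–59: 4200 * 0.937 = 3935
60–74: 17300 * 0.957 = 16556
75+: 18400 * 0.951 + 12600 * 0.253 = 17498 + 3188 = 20686
Net migration: 15–29 + 580 → 16579
Giving 1252 / 16579 / 22278 / 3935 / 16556 / 20686.
— Period 2 —
Births: 22278 * 0.298 = 6639
15–29: 1252 * 0.958 = 1199
30–44: 16579 * 0.94 = 15584
45–59: 22278 * 0.937 = 20874
60–74: 3935 * 0.957 = 3766
75+: 16556 * 0.951 + 20686 * 0.253 = 15745 + 5234 = 20979
Net migration: 15–29 + 580 → 1779
Giving 6639 / 1779 / 15584 / 20874 / 3766 / 20979.
— Period 3 —
Births: 15584 * 0.298 = 4644
15–29: 6639 * 0.958 = 6360
30–44: 1779 * 0.94 = 1672
45–59: 15584 * 0.937 = 14602
60–74: 20874 * 0.957 = 19976
75+: 3766 * 0.951 + 20979 * 0.253 = 3581 + 5308 = 8889
Net migration: 15–29 + 580 → 6940
Giving 4644 / 6940 / 1672 / 14602 / 19976 / 8889.
Scenario B total after 3 periods: 56723
Difference B − A = 56723 − 55503 = 1220

1220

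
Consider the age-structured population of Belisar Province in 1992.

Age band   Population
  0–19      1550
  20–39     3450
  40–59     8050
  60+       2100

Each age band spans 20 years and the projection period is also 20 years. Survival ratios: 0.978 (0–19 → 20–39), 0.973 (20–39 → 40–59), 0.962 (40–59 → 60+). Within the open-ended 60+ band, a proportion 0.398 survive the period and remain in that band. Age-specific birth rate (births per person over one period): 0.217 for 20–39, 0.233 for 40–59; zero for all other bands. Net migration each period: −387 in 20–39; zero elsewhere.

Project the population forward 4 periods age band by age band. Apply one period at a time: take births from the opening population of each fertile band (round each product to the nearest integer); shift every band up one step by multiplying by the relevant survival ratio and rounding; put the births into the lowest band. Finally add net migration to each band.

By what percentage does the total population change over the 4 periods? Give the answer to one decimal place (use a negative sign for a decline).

-66.6

Period 1:
Births: 3450 × 0.217 = 749 ; 8050 × 0.233 = 1876 → total 2625
20–39: 1550 × 0.978 = 1516
40–59: 3450 × 0.973 = 3357
60+: 8050 × 0.962 + 2100 × 0.398 = 7744 + 836 = 8580
Net migration: 20–39 − 387 → 1129
End of period: [2625, 1129, 3357, 8580]
Period 2:
Births: 1129 × 0.217 = 245 ; 3357 × 0.233 = 782 → total 1027
20–39: 2625 × 0.978 = 2567
40–59: 1129 × 0.973 = 1099
60+: 3357 × 0.962 + 8580 × 0.398 = 3229 + 3415 = 6644
Net migration: 20–39 − 387 → 2180
End of period: [1027, 2180, 1099, 6644]
Period 3:
Births: 2180 × 0.217 = 473 ; 1099 × 0.233 = 256 → total 729
20–39: 1027 × 0.978 = 1004
40–59: 2180 × 0.973 = 2121
60+: 1099 × 0.962 + 6644 × 0.398 = 1057 + 2644 = 3701
Net migration: 20–39 − 387 → 617
End of period: [729, 617, 2121, 3701]
Period 4:
Births: 617 × 0.217 = 134 ; 2121 × 0.233 = 494 → total 628
20–39: 729 × 0.978 = 713
40–59: 617 × 0.973 = 600
60+: 2121 × 0.962 + 3701 × 0.398 = 2040 + 1473 = 3513
Net migration: 20–39 − 387 → 326
End of period: [628, 326, 600, 3513]
Total: 15150 → 5067; change = -10083; percentage change = -66.6%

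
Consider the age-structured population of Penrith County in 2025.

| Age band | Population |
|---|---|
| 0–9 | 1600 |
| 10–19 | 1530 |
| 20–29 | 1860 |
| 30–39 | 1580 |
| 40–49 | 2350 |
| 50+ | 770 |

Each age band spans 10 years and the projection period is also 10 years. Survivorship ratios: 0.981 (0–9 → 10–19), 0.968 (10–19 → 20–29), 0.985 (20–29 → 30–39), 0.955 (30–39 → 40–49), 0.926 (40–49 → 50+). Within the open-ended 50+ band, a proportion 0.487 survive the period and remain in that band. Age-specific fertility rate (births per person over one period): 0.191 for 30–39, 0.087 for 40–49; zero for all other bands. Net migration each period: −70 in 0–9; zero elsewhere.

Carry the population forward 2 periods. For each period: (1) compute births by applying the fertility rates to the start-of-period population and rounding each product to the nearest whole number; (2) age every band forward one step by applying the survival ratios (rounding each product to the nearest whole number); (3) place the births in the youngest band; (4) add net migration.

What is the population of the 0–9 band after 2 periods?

— Period 1 —
Births: 1580 × 0.191 = 302 ; 2350 × 0.087 = 204 → 506
10–19: 1600 × 0.981 = 1570
20–29: 1530 × 0.968 = 1481
30–39: 1860 × 0.985 = 1832
40–49: 1580 × 0.955 = 1509
50+: 2350 × 0.926 + 770 × 0.487 = 2176 + 375 = 2551
Net migration: 0–9 − 70 → 436
→ [436, 1570, 1481, 1832, 1509, 2551]
— Period 2 —
Births: 1832 × 0.191 = 350 ; 1509 × 0.087 = 131 → 481
10–19: 436 × 0.981 = 428
20–29: 1570 × 0.968 = 1520
30–39: 1481 × 0.985 = 1459
40–49: 1832 × 0.955 = 1750
50+: 1509 × 0.926 + 2551 × 0.487 = 1397 + 1242 = 2639
Net migration: 0–9 − 70 → 411
→ [411, 428, 1520, 1459, 1750, 2639]

411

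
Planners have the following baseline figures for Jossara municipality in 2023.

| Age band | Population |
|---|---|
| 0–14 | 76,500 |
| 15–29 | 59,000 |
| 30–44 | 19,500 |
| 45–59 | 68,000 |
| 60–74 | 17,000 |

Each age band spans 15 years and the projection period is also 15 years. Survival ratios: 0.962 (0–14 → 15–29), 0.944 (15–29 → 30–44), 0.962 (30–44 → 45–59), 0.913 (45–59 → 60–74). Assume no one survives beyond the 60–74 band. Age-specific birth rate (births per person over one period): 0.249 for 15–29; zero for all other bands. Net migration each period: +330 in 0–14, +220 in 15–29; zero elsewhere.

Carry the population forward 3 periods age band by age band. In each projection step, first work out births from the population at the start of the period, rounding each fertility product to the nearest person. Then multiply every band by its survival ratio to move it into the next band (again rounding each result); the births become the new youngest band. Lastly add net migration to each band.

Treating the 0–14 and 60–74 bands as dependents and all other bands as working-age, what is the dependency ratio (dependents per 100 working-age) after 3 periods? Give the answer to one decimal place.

53.4

Let band 1 be 0–14 through band 5 = 60–74.
Period 1:
Births: 59000 × 0.249 = 14691
Band 2: 76500 × 0.962 = 73593
Band 3: 59000 × 0.944 = 55696
Band 4: 19500 × 0.962 = 18759
Band 5: 68000 × 0.913 = 62084
Net migration: Band 1 + 330 → 15021; Band 2 + 220 → 73813
Giving 15021 / 73813 / 55696 / 18759 / 62084.
Period 2:
Births: 73813 × 0.249 = 18379
Band 2: 15021 × 0.962 = 14450
Band 3: 73813 × 0.944 = 69679
Band 4: 55696 × 0.962 = 53580
Band 5: 18759 × 0.913 = 17127
Net migration: Band 1 + 330 → 18709; Band 2 + 220 → 14670
Giving 18709 / 14670 / 69679 / 53580 / 17127.
Period 3:
Births: 14670 × 0.249 = 3653
Band 2: 18709 × 0.962 = 17998
Band 3: 14670 × 0.944 = 13848
Band 4: 69679 × 0.962 = 67031
Band 5: 53580 × 0.913 = 48919
Net migration: Band 1 + 330 → 3983; Band 2 + 220 → 18218
Giving 3983 / 18218 / 13848 / 67031 / 48919.
Dependents (band 0–14 + band 60–74) = 3983 + 48919 = 52902; working-age = 99097; ratio = 52902/99097 × 100 = 53.4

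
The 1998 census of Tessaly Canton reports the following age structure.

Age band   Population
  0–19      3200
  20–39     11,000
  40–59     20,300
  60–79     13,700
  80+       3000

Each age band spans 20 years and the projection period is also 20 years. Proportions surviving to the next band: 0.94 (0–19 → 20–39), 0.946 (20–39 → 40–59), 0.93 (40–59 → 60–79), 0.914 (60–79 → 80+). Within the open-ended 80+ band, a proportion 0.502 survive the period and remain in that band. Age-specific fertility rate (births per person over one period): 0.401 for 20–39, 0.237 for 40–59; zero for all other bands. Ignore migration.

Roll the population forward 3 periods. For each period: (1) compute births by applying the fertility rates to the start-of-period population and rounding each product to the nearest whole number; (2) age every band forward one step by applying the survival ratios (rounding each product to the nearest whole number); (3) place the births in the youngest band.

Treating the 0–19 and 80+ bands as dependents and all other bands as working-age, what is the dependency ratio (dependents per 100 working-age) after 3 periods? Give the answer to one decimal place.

176.2

Period 1.
Births: 11000 × 0.401 = 4411  |  20300 × 0.237 = 4811 → total 9222
20–39: 3200 × 0.94 = 3008
40–59: 11000 × 0.946 = 10406
60–79: 20300 × 0.93 = 18879
80+: 13700 × 0.914 + 3000 × 0.502 = 12522 + 1506 = 14028
Population now: 0–19=9222, 20–39=3008, 40–59=10406, 60–79=18879, 80+=14028
Period 2.
Births: 3008 × 0.401 = 1206  |  10406 × 0.237 = 2466 → total 3672
20–39: 9222 × 0.94 = 8669
40–59: 3008 × 0.946 = 2846
60–79: 10406 × 0.93 = 9678
80+: 18879 × 0.914 + 14028 × 0.502 = 17255 + 7042 = 24297
Population now: 0–19=3672, 20–39=8669, 40–59=2846, 60–79=9678, 80+=24297
Period 3.
Births: 8669 × 0.401 = 3476  |  2846 × 0.237 = 675 → total 4151
20–39: 3672 × 0.94 = 3452
40–59: 8669 × 0.946 = 8201
60–79: 2846 × 0.93 = 2647
80+: 9678 × 0.914 + 24297 × 0.502 = 8846 + 12197 = 21043
Population now: 0–19=4151, 20–39=3452, 40–59=8201, 60–79=2647, 80+=21043
Dependents (band 0–19 + band 80+) = 4151 + 21043 = 25194; working-age = 14300; ratio = 25194/14300 × 100 = 176.2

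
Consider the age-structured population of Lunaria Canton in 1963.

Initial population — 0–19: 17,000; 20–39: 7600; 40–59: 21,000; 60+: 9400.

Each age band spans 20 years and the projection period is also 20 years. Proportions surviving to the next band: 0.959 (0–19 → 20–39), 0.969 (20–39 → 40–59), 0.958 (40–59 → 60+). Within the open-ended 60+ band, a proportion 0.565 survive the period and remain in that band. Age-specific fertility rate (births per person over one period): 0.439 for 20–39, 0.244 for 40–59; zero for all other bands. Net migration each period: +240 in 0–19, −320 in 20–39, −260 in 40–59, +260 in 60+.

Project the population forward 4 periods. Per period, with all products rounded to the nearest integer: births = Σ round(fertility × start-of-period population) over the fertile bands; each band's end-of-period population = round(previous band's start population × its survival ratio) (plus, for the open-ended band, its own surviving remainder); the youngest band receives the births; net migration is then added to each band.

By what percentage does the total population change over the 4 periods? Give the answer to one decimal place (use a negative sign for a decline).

Call the groups 1 to 4, youngest first.
[period 1]
Births: 7600 * 0.439 = 3336 ; 21000 * 0.244 = 5124 ⇒ total 8460
Group 2: 17000 * 0.959 = 16303
Group 3: 7600 * 0.969 = 7364
Group 4: 21000 * 0.958 + 9400 * 0.565 = 20118 + 5311 = 25429
Net migration: Group 1 + 240 → 8700; Group 2 − 320 → 15983; Group 3 − 260 → 7104; Group 4 + 260 → 25689
End of period: [8700, 15983, 7104, 25689]
[period 2]
Births: 15983 * 0.439 = 7017 ; 7104 * 0.244 = 1733 ⇒ total 8750
Group 2: 8700 * 0.959 = 8343
Group 3: 15983 * 0.969 = 15488
Group 4: 7104 * 0.958 + 25689 * 0.565 = 6806 + 14514 = 21320
Net migration: Group 1 + 240 → 8990; Group 2 − 320 → 8023; Group 3 − 260 → 15228; Group 4 + 260 → 21580
End of period: [8990, 8023, 15228, 21580]
[period 3]
Births: 8023 * 0.439 = 3522 ; 15228 * 0.244 = 3716 ⇒ total 7238
Group 2: 8990 * 0.959 = 8621
Group 3: 8023 * 0.969 = 7774
Group 4: 15228 * 0.958 + 21580 * 0.565 = 14588 + 12193 = 26781
Net migration: Group 1 + 240 → 7478; Group 2 − 320 → 8301; Group 3 − 260 → 7514; Group 4 + 260 → 27041
End of period: [7478, 8301, 7514, 27041]
[period 4]
Births: 8301 * 0.439 = 3644 ; 7514 * 0.244 = 1833 ⇒ total 5477
Group 2: 7478 * 0.959 = 7171
Group 3: 8301 * 0.969 = 8044
Group 4: 7514 * 0.958 + 27041 * 0.565 = 7198 + 15278 = 22476
Net migration: Group 1 + 240 → 5717; Group 2 − 320 → 6851; Group 3 − 260 → 7784; Group 4 + 260 → 22736
End of period: [5717, 6851, 7784, 22736]
Total: 55000 → 43088; change = -11912; percentage change = -21.7%

-21.7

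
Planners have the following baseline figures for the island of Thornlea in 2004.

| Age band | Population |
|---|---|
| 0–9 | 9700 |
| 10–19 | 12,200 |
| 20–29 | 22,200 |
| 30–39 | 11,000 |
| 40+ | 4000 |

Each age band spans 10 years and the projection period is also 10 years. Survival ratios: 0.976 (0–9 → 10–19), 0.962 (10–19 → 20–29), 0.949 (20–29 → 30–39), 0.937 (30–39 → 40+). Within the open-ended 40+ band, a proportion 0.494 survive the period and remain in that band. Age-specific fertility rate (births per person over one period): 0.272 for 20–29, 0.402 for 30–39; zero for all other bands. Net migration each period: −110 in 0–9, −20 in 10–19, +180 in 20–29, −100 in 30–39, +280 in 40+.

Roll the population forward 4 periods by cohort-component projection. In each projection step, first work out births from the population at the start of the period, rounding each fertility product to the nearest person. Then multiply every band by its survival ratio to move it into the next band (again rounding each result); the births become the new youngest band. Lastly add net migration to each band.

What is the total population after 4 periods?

Call the bands 1 to 5, youngest first.
Period 1:
Births: 22200 × 0.272 = 6038, 11000 × 0.402 = 4422 → 10460
Band 2: 9700 × 0.976 = 9467
Band 3: 12200 × 0.962 = 11736
Band 4: 22200 × 0.949 = 21068
Band 5: 11000 × 0.937 + 4000 × 0.494 = 10307 + 1976 = 12283
Net migration: Band 1 − 110 → 10350; Band 2 − 20 → 9447; Band 3 + 180 → 11916; Band 4 − 100 → 20968; Band 5 + 280 → 12563
Giving 10350 / 9447 / 11916 / 20968 / 12563.
Period 2:
Births: 11916 × 0.272 = 3241, 20968 × 0.402 = 8429 → 11670
Band 2: 10350 × 0.976 = 10102
Band 3: 9447 × 0.962 = 9088
Band 4: 11916 × 0.949 = 11308
Band 5: 20968 × 0.937 + 12563 × 0.494 = 19647 + 6206 = 25853
Net migration: Band 1 − 110 → 11560; Band 2 − 20 → 10082; Band 3 + 180 → 9268; Band 4 − 100 → 11208; Band 5 + 280 → 26133
Giving 11560 / 10082 / 9268 / 11208 / 26133.
Period 3:
Births: 9268 × 0.272 = 2521, 11208 × 0.402 = 4506 → 7027
Band 2: 11560 × 0.976 = 11283
Band 3: 10082 × 0.962 = 9699
Band 4: 9268 × 0.949 = 8795
Band 5: 11208 × 0.937 + 26133 × 0.494 = 10502 + 12910 = 23412
Net migration: Band 1 − 110 → 6917; Band 2 − 20 → 11263; Band 3 + 180 → 9879; Band 4 − 100 → 8695; Band 5 + 280 → 23692
Giving 6917 / 11263 / 9879 / 8695 / 23692.
Period 4:
Births: 9879 × 0.272 = 2687, 8695 × 0.402 = 3495 → 6182
Band 2: 6917 × 0.976 = 6751
Band 3: 11263 × 0.962 = 10835
Band 4: 9879 × 0.949 = 9375
Band 5: 8695 × 0.937 + 23692 × 0.494 = 8147 + 11704 = 19851
Net migration: Band 1 − 110 → 6072; Band 2 − 20 → 6731; Band 3 + 180 → 11015; Band 4 − 100 → 9275; Band 5 + 280 → 20131
Giving 6072 / 6731 / 11015 / 9275 / 20131.
Total after period 4: 6072 + 6731 + 11015 + 9275 + 20131 = 53224

53224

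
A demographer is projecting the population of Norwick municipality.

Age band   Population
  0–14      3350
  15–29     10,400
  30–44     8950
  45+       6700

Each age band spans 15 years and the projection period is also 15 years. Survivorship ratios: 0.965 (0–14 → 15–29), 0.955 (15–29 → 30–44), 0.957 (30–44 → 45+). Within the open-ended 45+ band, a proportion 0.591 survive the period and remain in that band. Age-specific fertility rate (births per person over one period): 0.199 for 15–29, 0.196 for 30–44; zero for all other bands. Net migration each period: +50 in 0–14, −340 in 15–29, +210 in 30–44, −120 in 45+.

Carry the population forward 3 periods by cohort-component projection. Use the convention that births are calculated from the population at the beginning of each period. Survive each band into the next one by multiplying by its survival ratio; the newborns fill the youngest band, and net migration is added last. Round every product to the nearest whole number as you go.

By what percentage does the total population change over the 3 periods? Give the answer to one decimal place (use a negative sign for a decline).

-33.1

[period 1]
Births: 10400 * 0.199 = 2070 ; 8950 * 0.196 = 1754 — total 3824
15–29: 3350 * 0.965 = 3233
30–44: 10400 * 0.955 = 9932
45+: 8950 * 0.957 + 6700 * 0.591 = 8565 + 3960 = 12525
Net migration: 0–14 + 50 → 3874; 15–29 − 340 → 2893; 30–44 + 210 → 10142; 45+ − 120 → 12405
Population now: 0–14=3874, 15–29=2893, 30–44=10142, 45+=12405
[period 2]
Births: 2893 * 0.199 = 576 ; 10142 * 0.196 = 1988 — total 2564
15–29: 3874 * 0.965 = 3738
30–44: 2893 * 0.955 = 2763
45+: 10142 * 0.957 + 12405 * 0.591 = 9706 + 7331 = 17037
Net migration: 0–14 + 50 → 2614; 15–29 − 340 → 3398; 30–44 + 210 → 2973; 45+ − 120 → 16917
Population now: 0–14=2614, 15–29=3398, 30–44=2973, 45+=16917
[period 3]
Births: 3398 * 0.199 = 676 ; 2973 * 0.196 = 583 — total 1259
15–29: 2614 * 0.965 = 2523
30–44: 3398 * 0.955 = 3245
45+: 2973 * 0.957 + 16917 * 0.591 = 2845 + 9998 = 12843
Net migration: 0–14 + 50 → 1309; 15–29 − 340 → 2183; 30–44 + 210 → 3455; 45+ − 120 → 12723
Population now: 0–14=1309, 15–29=2183, 30–44=3455, 45+=12723
Total: 29400 → 19670; change = -9730; percentage change = -33.1%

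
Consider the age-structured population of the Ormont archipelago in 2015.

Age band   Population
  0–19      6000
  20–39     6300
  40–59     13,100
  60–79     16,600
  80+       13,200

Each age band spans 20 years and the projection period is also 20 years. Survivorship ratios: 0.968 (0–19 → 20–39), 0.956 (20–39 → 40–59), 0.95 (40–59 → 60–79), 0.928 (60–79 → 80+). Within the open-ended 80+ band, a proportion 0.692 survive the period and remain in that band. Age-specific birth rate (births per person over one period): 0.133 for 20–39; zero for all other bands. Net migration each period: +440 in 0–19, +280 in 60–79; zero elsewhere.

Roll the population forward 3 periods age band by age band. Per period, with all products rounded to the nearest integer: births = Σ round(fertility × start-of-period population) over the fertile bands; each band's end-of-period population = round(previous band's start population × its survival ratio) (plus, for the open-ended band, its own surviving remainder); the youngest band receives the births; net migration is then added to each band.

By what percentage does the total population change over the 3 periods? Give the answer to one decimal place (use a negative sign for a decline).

-38.4

Let band 1 be 0–19 through band 5 = 80+.
Period 1.
Births: 6300 * 0.133 = 838
Band 2: 6000 * 0.968 = 5808
Band 3: 6300 * 0.956 = 6023
Band 4: 13100 * 0.95 = 12445
Band 5: 16600 * 0.928 + 13200 * 0.692 = 15405 + 9134 = 24539
Net migration: Band 1 + 440 → 1278; Band 4 + 280 → 12725
→ [1278, 5808, 6023, 12725, 24539]
Period 2.
Births: 5808 * 0.133 = 772
Band 2: 1278 * 0.968 = 1237
Band 3: 5808 * 0.956 = 5552
Band 4: 6023 * 0.95 = 5722
Band 5: 12725 * 0.928 + 24539 * 0.692 = 11809 + 16981 = 28790
Net migration: Band 1 + 440 → 1212; Band 4 + 280 → 6002
→ [1212, 1237, 5552, 6002, 28790]
Period 3.
Births: 1237 * 0.133 = 165
Band 2: 1212 * 0.968 = 1173
Band 3: 1237 * 0.956 = 1183
Band 4: 5552 * 0.95 = 5274
Band 5: 6002 * 0.928 + 28790 * 0.692 = 5570 + 19923 = 25493
Net migration: Band 1 + 440 → 605; Band 4 + 280 → 5554
→ [605, 1173, 1183, 5554, 25493]
Total: 55200 → 34008; change = -21192; percentage change = -38.4%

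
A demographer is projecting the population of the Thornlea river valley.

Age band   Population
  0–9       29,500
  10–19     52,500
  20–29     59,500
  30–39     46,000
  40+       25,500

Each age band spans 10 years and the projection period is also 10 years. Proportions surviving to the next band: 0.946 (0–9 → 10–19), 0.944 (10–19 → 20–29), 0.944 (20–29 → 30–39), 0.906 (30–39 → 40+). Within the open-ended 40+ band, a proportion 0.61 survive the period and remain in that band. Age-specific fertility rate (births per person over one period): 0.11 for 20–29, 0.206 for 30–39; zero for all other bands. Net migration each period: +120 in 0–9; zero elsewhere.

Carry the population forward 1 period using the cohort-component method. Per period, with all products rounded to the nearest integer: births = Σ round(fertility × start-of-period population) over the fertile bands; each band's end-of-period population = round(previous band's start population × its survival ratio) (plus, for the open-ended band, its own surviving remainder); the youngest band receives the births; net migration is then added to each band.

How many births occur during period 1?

Period 1:
Births: 59500 * 0.11 = 6545, 46000 * 0.206 = 9476 — total 16021
10–19: 29500 * 0.946 = 27907
20–29: 52500 * 0.944 = 49560
30–39: 59500 * 0.944 = 56168
40+: 46000 * 0.906 + 25500 * 0.61 = 41676 + 15555 = 57231
Net migration: 0–9 + 120 → 16141
Population now: 0–9=16141, 10–19=27907, 20–29=49560, 30–39=56168, 40+=57231

16021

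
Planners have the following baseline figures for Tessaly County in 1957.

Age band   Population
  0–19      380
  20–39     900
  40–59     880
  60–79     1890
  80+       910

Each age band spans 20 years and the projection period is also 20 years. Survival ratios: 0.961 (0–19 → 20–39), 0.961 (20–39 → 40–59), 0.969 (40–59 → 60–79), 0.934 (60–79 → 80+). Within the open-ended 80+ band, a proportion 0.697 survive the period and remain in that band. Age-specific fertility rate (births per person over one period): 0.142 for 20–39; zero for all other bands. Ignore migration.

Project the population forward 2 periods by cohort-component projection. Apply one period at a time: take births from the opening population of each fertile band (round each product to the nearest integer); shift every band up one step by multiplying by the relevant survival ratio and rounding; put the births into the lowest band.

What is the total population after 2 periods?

— Period 1 —
Births: 900 * 0.142 = 128
20–39: 380 * 0.961 = 365
40–59: 900 * 0.961 = 865
60–79: 880 * 0.969 = 853
80+: 1890 * 0.934 + 910 * 0.697 = 1765 + 634 = 2399
→ [128, 365, 865, 853, 2399]
— Period 2 —
Births: 365 * 0.142 = 52
20–39: 128 * 0.961 = 123
40–59: 365 * 0.961 = 351
60–79: 865 * 0.969 = 838
80+: 853 * 0.934 + 2399 * 0.697 = 797 + 1672 = 2469
→ [52, 123, 351, 838, 2469]
Total after period 2: 52 + 123 + 351 + 838 + 2469 = 3833

3833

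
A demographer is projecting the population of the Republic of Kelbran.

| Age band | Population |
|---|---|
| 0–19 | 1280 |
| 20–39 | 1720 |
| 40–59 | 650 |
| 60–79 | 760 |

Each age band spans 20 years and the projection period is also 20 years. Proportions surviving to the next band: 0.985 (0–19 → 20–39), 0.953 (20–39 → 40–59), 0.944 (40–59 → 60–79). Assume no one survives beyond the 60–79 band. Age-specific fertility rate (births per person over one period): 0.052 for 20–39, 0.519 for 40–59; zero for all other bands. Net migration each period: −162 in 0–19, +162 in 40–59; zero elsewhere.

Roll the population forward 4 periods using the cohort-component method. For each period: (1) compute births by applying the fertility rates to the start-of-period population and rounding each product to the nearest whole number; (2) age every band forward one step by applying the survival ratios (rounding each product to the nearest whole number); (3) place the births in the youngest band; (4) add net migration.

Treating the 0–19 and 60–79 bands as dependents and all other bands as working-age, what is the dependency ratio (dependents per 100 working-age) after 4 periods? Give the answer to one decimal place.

32.0

(Bands numbered youngest = 1 to oldest = 4.)
Period 1:
Births: 1720 * 0.052 = 89, 650 * 0.519 = 337 — total 426
Band 2: 1280 * 0.985 = 1261
Band 3: 1720 * 0.953 = 1639
Band 4: 650 * 0.944 = 614
Net migration: Band 1 − 162 → 264; Band 3 + 162 → 1801
End of period: [264, 1261, 1801, 614]
Period 2:
Births: 1261 * 0.052 = 66, 1801 * 0.519 = 935 — total 1001
Band 2: 264 * 0.985 = 260
Band 3: 1261 * 0.953 = 1202
Band 4: 1801 * 0.944 = 1700
Net migration: Band 1 − 162 → 839; Band 3 + 162 → 1364
End of period: [839, 260, 1364, 1700]
Period 3:
Births: 260 * 0.052 = 14, 1364 * 0.519 = 708 — total 722
Band 2: 839 * 0.985 = 826
Band 3: 260 * 0.953 = 248
Band 4: 1364 * 0.944 = 1288
Net migration: Band 1 − 162 → 560; Band 3 + 162 → 410
End of period: [560, 826, 410, 1288]
Period 4:
Births: 826 * 0.052 = 43, 410 * 0.519 = 213 — total 256
Band 2: 560 * 0.985 = 552
Band 3: 826 * 0.953 = 787
Band 4: 410 * 0.944 = 387
Net migration: Band 1 − 162 → 94; Band 3 + 162 → 949
End of period: [94, 552, 949, 387]
Dependents (band 0–19 + band 60–79) = 94 + 387 = 481; working-age = 1501; ratio = 481/1501 × 100 = 32.0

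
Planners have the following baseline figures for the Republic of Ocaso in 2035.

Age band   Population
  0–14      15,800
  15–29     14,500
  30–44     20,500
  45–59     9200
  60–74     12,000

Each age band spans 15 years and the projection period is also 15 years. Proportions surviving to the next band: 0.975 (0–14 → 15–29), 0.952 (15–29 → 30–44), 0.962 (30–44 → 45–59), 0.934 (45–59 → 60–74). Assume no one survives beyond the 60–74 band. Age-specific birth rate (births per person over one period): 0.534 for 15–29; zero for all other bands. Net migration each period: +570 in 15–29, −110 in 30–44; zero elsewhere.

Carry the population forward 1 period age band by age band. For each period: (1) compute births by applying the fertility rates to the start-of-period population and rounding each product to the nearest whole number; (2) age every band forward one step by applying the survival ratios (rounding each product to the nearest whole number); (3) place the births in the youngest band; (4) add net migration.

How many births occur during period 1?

7743

(Groups numbered youngest = 1 to oldest = 5.)
After projecting period 1:
Births: 14500 × 0.534 = 7743
Group 2: 15800 × 0.975 = 15405
Group 3: 14500 × 0.952 = 13804
Group 4: 20500 × 0.962 = 19721
Group 5: 9200 × 0.934 = 8593
Net migration: Group 2 + 570 → 15975; Group 3 − 110 → 13694
Population now: 0–14=7743, 15–29=15975, 30–44=13694, 45–59=19721, 60–74=8593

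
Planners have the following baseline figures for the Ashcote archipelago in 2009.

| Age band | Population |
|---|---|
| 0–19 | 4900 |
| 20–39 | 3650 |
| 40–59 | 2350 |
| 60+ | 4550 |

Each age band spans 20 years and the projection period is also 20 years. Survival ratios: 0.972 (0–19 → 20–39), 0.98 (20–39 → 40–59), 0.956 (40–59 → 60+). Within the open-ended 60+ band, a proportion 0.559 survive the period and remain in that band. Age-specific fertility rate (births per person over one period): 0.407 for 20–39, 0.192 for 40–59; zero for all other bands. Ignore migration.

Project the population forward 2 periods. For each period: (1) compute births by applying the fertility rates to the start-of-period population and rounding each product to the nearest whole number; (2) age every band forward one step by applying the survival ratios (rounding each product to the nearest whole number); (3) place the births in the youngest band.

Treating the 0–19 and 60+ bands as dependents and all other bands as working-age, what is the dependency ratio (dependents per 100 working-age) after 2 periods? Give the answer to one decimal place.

133.2

Numbering the bands 1..4 from youngest to oldest:
— Period 1 —
Births: 3650 × 0.407 = 1486  |  2350 × 0.192 = 451 — total 1937
Band 2: 4900 × 0.972 = 4763
Band 3: 3650 × 0.98 = 3577
Band 4: 2350 × 0.956 + 4550 × 0.559 = 2247 + 2543 = 4790
→ [1937, 4763, 3577, 4790]
— Period 2 —
Births: 4763 × 0.407 = 1939  |  3577 × 0.192 = 687 — total 2626
Band 2: 1937 × 0.972 = 1883
Band 3: 4763 × 0.98 = 4668
Band 4: 3577 × 0.956 + 4790 × 0.559 = 3420 + 2678 = 6098
→ [2626, 1883, 4668, 6098]
Dependents (band 0–19 + band 60+) = 2626 + 6098 = 8724; working-age = 6551; ratio = 8724/6551 × 100 = 133.2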